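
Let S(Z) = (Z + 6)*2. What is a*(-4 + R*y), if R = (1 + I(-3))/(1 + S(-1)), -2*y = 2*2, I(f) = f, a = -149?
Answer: 5960/11 ≈ 541.82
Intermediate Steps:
S(Z) = 12 + 2*Z (S(Z) = (6 + Z)*2 = 12 + 2*Z)
y = -2 ≈ -2.0000
R = -2/11 (R = (1 - 3)/(1 + (12 + 2*(-1))) = -2/(1 + (12 - 2)) = -2/(1 + 10) = -2/11 ≈ -0.18182)
a*(-4 + R*y) = -149*(-4 - 2/11*(-2)) = -149*(-4 + 4/11) = -149*(-40/11) = 5960/11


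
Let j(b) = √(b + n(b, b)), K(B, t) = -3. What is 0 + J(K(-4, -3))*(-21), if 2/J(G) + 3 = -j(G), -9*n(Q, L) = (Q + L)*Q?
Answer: 9 - 3*I*√5 ≈ 9.0 - 6.7082*I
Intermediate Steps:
n(Q, L) = -Q*(L + Q)/9 (n(Q, L) = -(Q + L)*Q/9 = -(L + Q)*Q/9 = -Q*(L + Q)/9)
j(b) = √(b - 2*b²/9) (j(b) = √(b - b*(b + b)/9) = √(b - b*2*b/9) = √(b - 2*b²/9))
J(G) = 2/(-3 - √(G*(9 - 2*G))/3)
0 + J(K(-4, -3))*(-21) = 0 - 6/(9 + √(-1*(-3)*(-9 + 2*(-3))))*(-21) = 0 - 6/(9 + √(-1*(-3)*(-9 - 6)))*(-21) = 0 - 6/(9 + √(-1*(-3)*(-15)))*(-21) = 0 - 6/(9 + √(-45))*(-21) = 0 - 6/(9 + 3*I*√5)*(-21) = 0 + 126/(9 + 3*I*√5) = 126/(9 + 3*I*√5)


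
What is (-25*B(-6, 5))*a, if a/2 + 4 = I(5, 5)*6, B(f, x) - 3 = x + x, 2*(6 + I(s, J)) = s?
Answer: 16250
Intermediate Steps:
I(s, J) = -6 + s/2
B(f, x) = 3 + 2*x (B(f, x) = 3 + (x + x) = 3 + 2*x)
a = -50 (a = -8 + 2*((-6 + (1/2)*5)*6) = -8 + 2*((-6 + 5/2)*6) = -8 + 2*(-7/2*6) = -8 + 2*(-21) = -8 - 42 = -50)
(-25*B(-6, 5))*a = -25*(3 + 2*5)*(-50) = -25*(3 + 10)*(-50) = -25*13*(-50) = -325*(-50) = 16250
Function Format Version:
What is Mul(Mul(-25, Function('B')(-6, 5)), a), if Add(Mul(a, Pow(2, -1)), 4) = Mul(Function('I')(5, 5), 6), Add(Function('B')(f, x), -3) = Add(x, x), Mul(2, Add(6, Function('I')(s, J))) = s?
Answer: 16250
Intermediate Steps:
Function('I')(s, J) = Add(-6, Mul(Rational(1, 2), s))
Function('B')(f, x) = Add(3, Mul(2, x)) (Function('B')(f, x) = Add(3, Add(x, x)) = Add(3, Mul(2, x)))
a = -50 (a = Add(-8, Mul(2, Mul(Add(-6, Mul(Rational(1, 2), 5)), 6))) = Add(-8, Mul(2, Mul(Add(-6, Rational(5, 2)), 6))) = Add(-8, Mul(2, Mul(Rational(-7, 2), 6))) = Add(-8, Mul(2, -21)) = Add(-8, -42) = -50)
Mul(Mul(-25, Function('B')(-6, 5)), a) = Mul(Mul(-25, Add(3, Mul(2, 5))), -50) = Mul(Mul(-25, Add(3, 10)), -50) = Mul(Mul(-25, 13), -50) = Mul(-325, -50) = 16250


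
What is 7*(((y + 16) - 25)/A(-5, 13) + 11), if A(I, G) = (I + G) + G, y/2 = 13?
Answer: 248/3 ≈ 82.667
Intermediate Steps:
y = 26 (y = 2*13 = 26)
A(I, G) = I + 2*G (A(I, G) = (G + I) + G = I + 2*G)
7*(((y + 16) - 25)/A(-5, 13) + 11) = 7*(((26 + 16) - 25)/(-5 + 2*13) + 11) = 7*((42 - 25)/(-5 + 26) + 11) = 7*(17/21 + 11) = 7*(248/21) = 248/3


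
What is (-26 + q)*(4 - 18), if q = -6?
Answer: 448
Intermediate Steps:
(-26 + q)*(4 - 18) = (-26 - 6)*(4 - 18) = -32*(-14) = 448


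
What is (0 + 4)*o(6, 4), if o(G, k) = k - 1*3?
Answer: 4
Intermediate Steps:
o(G, k) = -3 + k (o(G, k) = k - 3 = -3 + k)
(0 + 4)*o(6, 4) = (0 + 4)*(-3 + 4) = 4*1 = 4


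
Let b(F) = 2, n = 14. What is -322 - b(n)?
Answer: -324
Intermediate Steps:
-322 - b(n) = -322 - 1*2 = -322 - 2 = -324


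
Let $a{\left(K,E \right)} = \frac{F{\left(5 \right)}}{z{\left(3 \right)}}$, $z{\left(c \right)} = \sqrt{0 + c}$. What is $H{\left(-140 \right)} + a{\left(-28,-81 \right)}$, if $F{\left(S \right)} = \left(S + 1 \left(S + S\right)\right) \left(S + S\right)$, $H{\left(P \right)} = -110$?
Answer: $-110 + 50 \sqrt{3} \approx -23.397$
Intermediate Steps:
$z{\left(c \right)} = \sqrt{c}$
$F{\left(S \right)} = 6 S^{2}$ ($F{\left(S \right)} = \left(S + 1 \cdot 2 S\right) 2 S = \left(S + 2 S\right) 2 S = 3 S 2 S = 6 S^{2}$)
$a{\left(K,E \right)} = 50 \sqrt{3}$ ($a{\left(K,E \right)} = \frac{6 \cdot 5^{2}}{\sqrt{3}} = 6 \cdot 25 \frac{\sqrt{3}}{3} = 150 \frac{\sqrt{3}}{3} = 50 \sqrt{3}$)
$H{\left(-140 \right)} + a{\left(-28,-81 \right)} = -110 + 50 \sqrt{3}$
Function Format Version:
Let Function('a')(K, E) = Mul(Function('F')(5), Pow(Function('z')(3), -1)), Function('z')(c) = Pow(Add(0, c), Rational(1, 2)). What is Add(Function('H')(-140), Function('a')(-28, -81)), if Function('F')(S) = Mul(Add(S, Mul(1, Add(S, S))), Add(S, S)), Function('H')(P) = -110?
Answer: Add(-110, Mul(50, Pow(3, Rational(1, 2)))) ≈ -23.397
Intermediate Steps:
Function('z')(c) = Pow(c, Rational(1, 2))
Function('F')(S) = Mul(6, Pow(S, 2)) (Function('F')(S) = Mul(Add(S, Mul(1, Mul(2, S))), Mul(2, S)) = Mul(Add(S, Mul(2, S)), Mul(2, S)) = Mul(Mul(3, S), Mul(2, S)) = Mul(6, Pow(S, 2)))
Function('a')(K, E) = Mul(50, Pow(3, Rational(1, 2))) (Function('a')(K, E) = Mul(Mul(6, Pow(5, 2)), Pow(Pow(3, Rational(1, 2)), -1)) = Mul(Mul(6, 25), Mul(Rational(1, 3), Pow(3, Rational(1, 2)))) = Mul(150, Mul(Rational(1, 3), Pow(3, Rational(1, 2)))) = Mul(50, Pow(3, Rational(1, 2))))
Add(Function('H')(-140), Function('a')(-28, -81)) = Add(-110, Mul(50, Pow(3, Rational(1, 2))))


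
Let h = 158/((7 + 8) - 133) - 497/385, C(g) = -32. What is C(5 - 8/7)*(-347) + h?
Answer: 36023946/3245 ≈ 11101.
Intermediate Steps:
h = -8534/3245 (h = 158/(15 - 133) - 497*1/385 = 158/(-118) - 71/55 = 158*(-1/118) - 71/55 = -79/59 - 71/55 = -8534/3245 ≈ -2.6299)
C(5 - 8/7)*(-347) + h = -32*(-347) - 8534/3245 = 11104 - 8534/3245 = 36023946/3245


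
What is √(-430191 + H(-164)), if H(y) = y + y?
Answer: I*√430519 ≈ 656.14*I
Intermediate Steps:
H(y) = 2*y
√(-430191 + H(-164)) = √(-430191 + 2*(-164)) = √(-430191 - 328) = √(-430519) = I*√430519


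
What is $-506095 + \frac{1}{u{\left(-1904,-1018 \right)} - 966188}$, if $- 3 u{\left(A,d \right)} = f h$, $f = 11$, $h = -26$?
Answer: $- \frac{1466804004413}{2898278} \approx -5.061 \cdot 10^{5}$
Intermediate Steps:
$u{\left(A,d \right)} = \frac{286}{3}$ ($u{\left(A,d \right)} = - \frac{11 \left(-26\right)}{3} = \left(- \frac{1}{3}\right) \left(-286\right) = \frac{286}{3}$)
$-506095 + \frac{1}{u{\left(-1904,-1018 \right)} - 966188} = -506095 + \frac{1}{\frac{286}{3} - 966188} = -506095 + \frac{1}{- \frac{2898278}{3}} = -506095 - \frac{3}{2898278} = - \frac{1466804004413}{2898278}$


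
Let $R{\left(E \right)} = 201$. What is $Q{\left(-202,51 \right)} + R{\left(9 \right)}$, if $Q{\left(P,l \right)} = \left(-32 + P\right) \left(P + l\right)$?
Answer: $35535$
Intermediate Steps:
$Q{\left(-202,51 \right)} + R{\left(9 \right)} = \left(\left(-202\right)^{2} - -6464 - 1632 - 10302\right) + 201 = \left(40804 + 6464 - 1632 - 10302\right) + 201 = 35334 + 201 = 35535$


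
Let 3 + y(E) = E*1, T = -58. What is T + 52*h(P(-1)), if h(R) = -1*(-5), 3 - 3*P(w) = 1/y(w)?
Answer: 202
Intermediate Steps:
y(E) = -3 + E (y(E) = -3 + E*1 = -3 + E)
P(w) = 1 - 1/(3*(-3 + w))
h(R) = 5
T + 52*h(P(-1)) = -58 + 52*5 = -58 + 260 = 202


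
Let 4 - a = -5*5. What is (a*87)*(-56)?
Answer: -141288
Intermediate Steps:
a = 29 (a = 4 - (-5)*5 = 4 - 1*(-25) = 4 + 25 = 29)
(a*87)*(-56) = (29*87)*(-56) = 2523*(-56) = -141288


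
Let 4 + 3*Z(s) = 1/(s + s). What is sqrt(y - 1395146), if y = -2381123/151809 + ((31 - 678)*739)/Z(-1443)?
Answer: 109*I*sqrt(268002094215863391195)/1752634905 ≈ 1018.1*I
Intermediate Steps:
Z(s) = -4/3 + 1/(6*s) (Z(s) = -4/3 + 1/(3*(s + s)) = -4/3 + 1/(3*((2*s))) = -4/3 + (1/(2*s))/3 = -4/3 + 1/(6*s))
y = 628412510039791/1752634905 (y = -2381123/151809 + ((31 - 678)*739)/(((1/6)*(1 - 8*(-1443))/(-1443))) = -2381123*1/151809 + (-647*739)/(((1/6)*(-1/1443)*(1 + 11544))) = -2381123/151809 - 478133/((1/6)*(-1/1443)*11545) = -2381123/151809 - 478133/(-11545/8658) = -2381123/151809 - 478133*(-8658/11545) = -2381123/151809 + 4139675514/11545 = 628412510039791/1752634905 ≈ 3.5855e+5)
sqrt(y - 1395146) = sqrt(628412510039791/1752634905 - 1395146) = sqrt(-1816769067131339/1752634905) = 109*I*sqrt(268002094215863391195)/1752634905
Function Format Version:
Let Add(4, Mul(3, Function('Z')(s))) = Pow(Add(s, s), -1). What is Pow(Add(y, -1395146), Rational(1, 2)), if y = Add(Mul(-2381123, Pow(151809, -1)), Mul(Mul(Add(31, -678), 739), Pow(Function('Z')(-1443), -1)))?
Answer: Mul(Rational(109, 1752634905), I, Pow(268002094215863391195, Rational(1, 2))) ≈ Mul(1018.1, I)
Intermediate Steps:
Function('Z')(s) = Add(Rational(-4, 3), Mul(Rational(1, 6), Pow(s, -1))) (Function('Z')(s) = Add(Rational(-4, 3), Mul(Rational(1, 3), Pow(Add(s, s), -1))) = Add(Rational(-4, 3), Mul(Rational(1, 3), Pow(Mul(2, s), -1))) = Add(Rational(-4, 3), Mul(Rational(1, 3), Mul(Rational(1, 2), Pow(s, -1)))) = Add(Rational(-4, 3), Mul(Rational(1, 6), Pow(s, -1))))
y = Rational(628412510039791, 1752634905) (y = Add(Mul(-2381123, Pow(151809, -1)), Mul(Mul(Add(31, -678), 739), Pow(Mul(Rational(1, 6), Pow(-1443, -1), Add(1, Mul(-8, -1443))), -1))) = Add(Mul(-2381123, Rational(1, 151809)), Mul(Mul(-647, 739), Pow(Mul(Rational(1, 6), Rational(-1, 1443), Add(1, 11544)), -1))) = Add(Rational(-2381123, 151809), Mul(-478133, Pow(Mul(Rational(1, 6), Rational(-1, 1443), 11545), -1))) = Add(Rational(-2381123, 151809), Mul(-478133, Pow(Rational(-11545, 8658), -1))) = Add(Rational(-2381123, 151809), Mul(-478133, Rational(-8658, 11545))) = Add(Rational(-2381123, 151809), Rational(4139675514, 11545)) = Rational(628412510039791, 1752634905) ≈ 3.5855e+5)
Pow(Add(y, -1395146), Rational(1, 2)) = Pow(Add(Rational(628412510039791, 1752634905), -1395146), Rational(1, 2)) = Pow(Rational(-1816769067131339, 1752634905), Rational(1, 2)) = Mul(Rational(109, 1752634905), I, Pow(268002094215863391195, Rational(1, 2)))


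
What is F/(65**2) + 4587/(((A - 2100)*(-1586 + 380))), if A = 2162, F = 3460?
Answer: 15955403/21060780 ≈ 0.75759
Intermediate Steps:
F/(65**2) + 4587/(((A - 2100)*(-1586 + 380))) = 3460/(65**2) + 4587/(((2162 - 2100)*(-1586 + 380))) = 3460/4225 + 4587/((62*(-1206))) = 3460*(1/4225) + 4587/(-74772) = 692/845 + 4587*(-1/74772) = 692/845 - 1529/24924 = 15955403/21060780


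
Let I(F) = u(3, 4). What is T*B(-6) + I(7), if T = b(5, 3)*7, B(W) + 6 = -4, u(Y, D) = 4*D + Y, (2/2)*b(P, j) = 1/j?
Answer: -13/3 ≈ -4.3333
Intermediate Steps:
b(P, j) = 1/j
u(Y, D) = Y + 4*D
B(W) = -10 (B(W) = -6 - 4 = -10)
I(F) = 19 (I(F) = 3 + 4*4 = 3 + 16 = 19)
T = 7/3 ≈ 2.3333
T*B(-6) + I(7) = (7/3)*(-10) + 19 = -70/3 + 19 = -13/3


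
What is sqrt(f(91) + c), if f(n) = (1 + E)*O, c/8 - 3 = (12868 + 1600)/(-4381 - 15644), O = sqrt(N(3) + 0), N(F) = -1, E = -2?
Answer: sqrt(32472184 - 1782225*I)/1335 ≈ 4.2701 - 0.11709*I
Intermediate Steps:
O = I (O = sqrt(-1 + 0) = sqrt(-1) = I ≈ 1.0*I)
c = 364856/20025 (c = 24 + 8*((12868 + 1600)/(-4381 - 15644)) = 24 + 8*(14468/(-20025)) = 24 + 8*(14468*(-1/20025)) = 24 + 8*(-14468/20025) = 24 - 115744/20025 = 364856/20025 ≈ 18.220)
f(n) = -I (f(n) = (1 - 2)*I = -I)
sqrt(f(91) + c) = sqrt(-I + 364856/20025) = sqrt(364856/20025 - I)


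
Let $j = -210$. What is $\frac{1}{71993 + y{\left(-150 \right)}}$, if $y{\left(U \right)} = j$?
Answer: $\frac{1}{71783} \approx 1.3931 \cdot 10^{-5}$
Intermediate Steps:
$y{\left(U \right)} = -210$
$\frac{1}{71993 + y{\left(-150 \right)}} = \frac{1}{71993 - 210} = \frac{1}{71783}$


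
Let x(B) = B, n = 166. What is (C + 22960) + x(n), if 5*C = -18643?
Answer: 96987/5 ≈ 19397.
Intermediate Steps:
C = -18643/5 (C = (1/5)*(-18643) = -18643/5 ≈ -3728.6)
(C + 22960) + x(n) = (-18643/5 + 22960) + 166 = 96157/5 + 166 = 96987/5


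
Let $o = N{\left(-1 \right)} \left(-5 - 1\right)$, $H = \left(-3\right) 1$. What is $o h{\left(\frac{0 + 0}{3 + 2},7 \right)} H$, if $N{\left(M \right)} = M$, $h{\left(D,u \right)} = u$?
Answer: $-126$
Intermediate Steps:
$H = -3$
$o = 6$ ($o = - (-5 - 1) = \left(-1\right) \left(-6\right) = 6$)
$o h{\left(\frac{0 + 0}{3 + 2},7 \right)} H = 6 \cdot 7 \left(-3\right) = 42 \left(-3\right) = -126$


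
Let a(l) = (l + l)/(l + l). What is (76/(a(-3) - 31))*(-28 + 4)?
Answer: 304/5 ≈ 60.800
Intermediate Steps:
a(l) = 1 (a(l) = (2*l)/((2*l)) = (2*l)*(1/(2*l)) = 1)
(76/(a(-3) - 31))*(-28 + 4) = (76/(1 - 31))*(-28 + 4) = (76/(-30))*(-24) = (76*(-1/30))*(-24) = -38/15*(-24) = 304/5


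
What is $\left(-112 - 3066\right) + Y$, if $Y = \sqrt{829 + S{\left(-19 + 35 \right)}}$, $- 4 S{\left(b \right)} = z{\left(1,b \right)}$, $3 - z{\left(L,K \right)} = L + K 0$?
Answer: $-3178 + \frac{\sqrt{3314}}{2} \approx -3149.2$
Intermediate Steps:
$z{\left(L,K \right)} = 3 - L$ ($z{\left(L,K \right)} = 3 - \left(L + K 0\right) = 3 - \left(L + 0\right) = 3 - L$)
$S{\left(b \right)} = - \frac{1}{2}$ ($S{\left(b \right)} = - \frac{3 - 1}{4} = \left(- \frac{1}{4}\right) 2 = - \frac{1}{2}$)
$Y = \frac{\sqrt{3314}}{2}$ ($Y = \sqrt{829 - \frac{1}{2}} = \sqrt{\frac{1657}{2}} = \frac{\sqrt{3314}}{2} \approx 28.784$)
$\left(-112 - 3066\right) + Y = \left(-112 - 3066\right) + \frac{\sqrt{3314}}{2} = -3178 + \frac{\sqrt{3314}}{2}$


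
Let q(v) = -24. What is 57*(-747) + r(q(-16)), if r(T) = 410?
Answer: -42169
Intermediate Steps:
57*(-747) + r(q(-16)) = 57*(-747) + 410 = -42579 + 410 = -42169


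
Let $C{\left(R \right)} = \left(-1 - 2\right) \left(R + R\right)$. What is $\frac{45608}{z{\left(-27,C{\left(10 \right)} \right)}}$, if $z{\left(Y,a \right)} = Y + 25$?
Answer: $-22804$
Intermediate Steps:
$C{\left(R \right)} = - 6 R$ ($C{\left(R \right)} = - 3 \cdot 2 R = - 6 R$)
$z{\left(Y,a \right)} = 25 + Y$
$\frac{45608}{z{\left(-27,C{\left(10 \right)} \right)}} = \frac{45608}{25 - 27} = \frac{45608}{-2} = 45608 \left(- \frac{1}{2}\right) = -22804$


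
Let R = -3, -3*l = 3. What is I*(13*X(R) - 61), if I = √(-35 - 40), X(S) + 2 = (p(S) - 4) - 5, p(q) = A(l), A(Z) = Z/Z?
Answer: -955*I*√3 ≈ -1654.1*I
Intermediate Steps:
l = -1 (l = -⅓*3 = -1)
A(Z) = 1
p(q) = 1
X(S) = -10 (X(S) = -2 + ((1 - 4) - 5) = -2 + (-3 - 5) = -2 - 8 = -10)
I = 5*I*√3 (I = √(-75) = 5*I*√3 ≈ 8.6602*I)
I*(13*X(R) - 61) = (5*I*√3)*(13*(-10) - 61) = (5*I*√3)*(-130 - 61) = (5*I*√3)*(-191) = -955*I*√3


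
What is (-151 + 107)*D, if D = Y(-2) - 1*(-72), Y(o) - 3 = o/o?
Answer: -3344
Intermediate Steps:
Y(o) = 4 (Y(o) = 3 + o/o = 3 + 1 = 4)
D = 76 (D = 4 - 1*(-72) = 4 + 72 = 76)
(-151 + 107)*D = (-151 + 107)*76 = -44*76 = -3344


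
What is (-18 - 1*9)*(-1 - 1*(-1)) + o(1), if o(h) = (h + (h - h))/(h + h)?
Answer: ½ ≈ 0.50000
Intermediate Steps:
o(h) = ½ (o(h) = (h + 0)/((2*h)) = h*(1/(2*h)) = ½)
(-18 - 1*9)*(-1 - 1*(-1)) + o(1) = (-18 - 1*9)*(-1 - 1*(-1)) + ½ = (-18 - 9)*(-1 + 1) + ½ = -27*0 + ½ = 0 + ½ = ½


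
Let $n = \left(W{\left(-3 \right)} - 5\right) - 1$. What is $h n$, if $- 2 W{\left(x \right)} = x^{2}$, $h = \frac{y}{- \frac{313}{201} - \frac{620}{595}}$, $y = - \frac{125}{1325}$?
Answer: $- \frac{2511495}{6590126} \approx -0.3811$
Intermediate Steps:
$y = - \frac{5}{53}$ ($y = \left(-125\right) \frac{1}{1325} = - \frac{5}{53} \approx -0.09434$)
$h = \frac{119595}{3295063}$ ($h = - \frac{5}{53 \left(- \frac{313}{201} - \frac{620}{595}\right)} = - \frac{5}{53 \left(\left(-313\right) \frac{1}{201} - \frac{124}{119}\right)} = - \frac{5}{53 \left(- \frac{313}{201} - \frac{124}{119}\right)} = - \frac{5}{53 \left(- \frac{62171}{23919}\right)} = \left(- \frac{5}{53}\right) \left(- \frac{23919}{62171}\right) = \frac{119595}{3295063} \approx 0.036295$)
$W{\left(x \right)} = - \frac{x^{2}}{2}$
$n = - \frac{21}{2}$ ($n = \left(- \frac{\left(-3\right)^{2}}{2} - 5\right) - 1 = \left(\left(- \frac{1}{2}\right) 9 - 5\right) - 1 = \left(- \frac{9}{2} - 5\right) - 1 = - \frac{19}{2} - 1 = - \frac{21}{2} \approx -10.5$)
$h n = \frac{119595}{3295063} \left(- \frac{21}{2}\right) = - \frac{2511495}{6590126}$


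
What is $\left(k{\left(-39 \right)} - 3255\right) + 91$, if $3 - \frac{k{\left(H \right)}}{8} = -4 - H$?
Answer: $-3420$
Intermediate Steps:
$k{\left(H \right)} = 56 + 8 H$ ($k{\left(H \right)} = 24 - 8 \left(-4 - H\right) = 24 + \left(32 + 8 H\right) = 56 + 8 H$)
$\left(k{\left(-39 \right)} - 3255\right) + 91 = \left(\left(56 + 8 \left(-39\right)\right) - 3255\right) + 91 = \left(\left(56 - 312\right) - 3255\right) + 91 = \left(-256 - 3255\right) + 91 = -3511 + 91 = -3420$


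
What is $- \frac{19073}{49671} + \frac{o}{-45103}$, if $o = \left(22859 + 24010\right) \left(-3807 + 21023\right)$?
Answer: $- \frac{40080226433903}{2240311113} \approx -17890.0$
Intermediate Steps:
$o = 806896704$ ($o = 46869 \cdot 17216 = 806896704$)
$- \frac{19073}{49671} + \frac{o}{-45103} = - \frac{19073}{49671} + \frac{806896704}{-45103} = \left(-19073\right) \frac{1}{49671} + 806896704 \left(- \frac{1}{45103}\right) = - \frac{19073}{49671} - \frac{806896704}{45103} = - \frac{40080226433903}{2240311113}$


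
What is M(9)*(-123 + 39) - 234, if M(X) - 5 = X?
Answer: -1410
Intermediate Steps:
M(X) = 5 + X
M(9)*(-123 + 39) - 234 = (5 + 9)*(-123 + 39) - 234 = 14*(-84) - 234 = -1176 - 234 = -1410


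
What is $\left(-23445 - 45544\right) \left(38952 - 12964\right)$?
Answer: $-1792886132$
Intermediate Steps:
$\left(-23445 - 45544\right) \left(38952 - 12964\right) = \left(-68989\right) 25988 = -1792886132$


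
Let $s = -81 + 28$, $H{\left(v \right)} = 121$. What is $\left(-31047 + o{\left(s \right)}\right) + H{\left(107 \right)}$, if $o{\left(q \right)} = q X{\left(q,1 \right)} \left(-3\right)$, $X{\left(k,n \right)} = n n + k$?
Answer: $-39194$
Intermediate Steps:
$s = -53$
$X{\left(k,n \right)} = k + n^{2}$ ($X{\left(k,n \right)} = n^{2} + k = k + n^{2}$)
$o{\left(q \right)} = - 3 q \left(1 + q\right)$ ($o{\left(q \right)} = q \left(q + 1^{2}\right) \left(-3\right) = q \left(q + 1\right) \left(-3\right) = q \left(1 + q\right) \left(-3\right) = - 3 q \left(1 + q\right)$)
$\left(-31047 + o{\left(s \right)}\right) + H{\left(107 \right)} = \left(-31047 - - 159 \left(1 - 53\right)\right) + 121 = \left(-31047 - \left(-159\right) \left(-52\right)\right) + 121 = \left(-31047 - 8268\right) + 121 = -39315 + 121 = -39194$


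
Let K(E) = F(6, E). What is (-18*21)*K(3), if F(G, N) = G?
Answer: -2268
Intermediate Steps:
K(E) = 6
(-18*21)*K(3) = -18*21*6 = -378*6 = -2268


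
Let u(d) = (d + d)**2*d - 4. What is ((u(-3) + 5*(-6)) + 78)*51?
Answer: -3264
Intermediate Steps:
u(d) = -4 + 4*d**3 (u(d) = (2*d)**2*d - 4 = (4*d**2)*d - 4 = 4*d**3 - 4 = -4 + 4*d**3)
((u(-3) + 5*(-6)) + 78)*51 = (((-4 + 4*(-3)**3) + 5*(-6)) + 78)*51 = (((-4 + 4*(-27)) - 30) + 78)*51 = (((-4 - 108) - 30) + 78)*51 = ((-112 - 30) + 78)*51 = (-142 + 78)*51 = -64*51 = -3264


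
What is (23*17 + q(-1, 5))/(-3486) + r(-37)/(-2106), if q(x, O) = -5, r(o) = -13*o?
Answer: -31919/94122 ≈ -0.33912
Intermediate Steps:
(23*17 + q(-1, 5))/(-3486) + r(-37)/(-2106) = (23*17 - 5)/(-3486) - 13*(-37)/(-2106) = (391 - 5)*(-1/3486) + 481*(-1/2106) = 386*(-1/3486) - 37/162 = -193/1743 - 37/162 = -31919/94122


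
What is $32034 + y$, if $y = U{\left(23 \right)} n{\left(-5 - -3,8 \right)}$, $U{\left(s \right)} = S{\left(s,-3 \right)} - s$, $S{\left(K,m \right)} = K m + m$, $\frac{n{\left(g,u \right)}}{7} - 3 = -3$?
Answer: $32034$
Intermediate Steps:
$n{\left(g,u \right)} = 0$ ($n{\left(g,u \right)} = 21 + 7 \left(-3\right) = 21 - 21 = 0$)
$S{\left(K,m \right)} = m + K m$
$U{\left(s \right)} = -3 - 4 s$ ($U{\left(s \right)} = - 3 \left(1 + s\right) - s = \left(-3 - 3 s\right) - s = -3 - 4 s$)
$y = 0$ ($y = \left(-3 - 92\right) 0 = \left(-95\right) 0 = 0$)
$32034 + y = 32034 + 0 = 32034$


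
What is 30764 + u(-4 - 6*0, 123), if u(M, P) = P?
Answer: 30887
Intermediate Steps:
30764 + u(-4 - 6*0, 123) = 30764 + 123 = 30887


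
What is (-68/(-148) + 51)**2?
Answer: 3625216/1369 ≈ 2648.1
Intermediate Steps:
(-68/(-148) + 51)**2 = (-68*(-1/148) + 51)**2 = (17/37 + 51)**2 = (1904/37)**2 = 3625216/1369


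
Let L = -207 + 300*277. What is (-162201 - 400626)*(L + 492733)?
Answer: -323977854702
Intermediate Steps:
L = 82893 (L = -207 + 83100 = 82893)
(-162201 - 400626)*(L + 492733) = (-162201 - 400626)*(82893 + 492733) = -562827*575626 = -323977854702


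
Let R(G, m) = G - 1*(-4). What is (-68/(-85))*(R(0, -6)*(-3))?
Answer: -48/5 ≈ -9.6000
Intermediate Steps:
R(G, m) = 4 + G (R(G, m) = G + 4 = 4 + G)
(-68/(-85))*(R(0, -6)*(-3)) = (-68/(-85))*((4 + 0)*(-3)) = (-68*(-1/85))*(4*(-3)) = (4/5)*(-12) = -48/5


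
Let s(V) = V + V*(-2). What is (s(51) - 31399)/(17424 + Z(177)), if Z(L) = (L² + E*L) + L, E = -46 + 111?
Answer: -370/711 ≈ -0.52039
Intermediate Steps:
E = 65
Z(L) = L² + 66*L (Z(L) = (L² + 65*L) + L = L² + 66*L)
s(V) = -V (s(V) = V - 2*V = -V)
(s(51) - 31399)/(17424 + Z(177)) = (-1*51 - 31399)/(17424 + 177*(66 + 177)) = (-51 - 31399)/(17424 + 177*243) = -31450/(17424 + 43011) = -31450/60435 = -31450*1/60435 = -370/711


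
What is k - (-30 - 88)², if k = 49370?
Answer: 35446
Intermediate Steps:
k - (-30 - 88)² = 49370 - (-30 - 88)² = 49370 - 1*(-118)² = 49370 - 1*13924 = 49370 - 13924 = 35446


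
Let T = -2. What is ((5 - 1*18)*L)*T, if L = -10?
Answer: -260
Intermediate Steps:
((5 - 1*18)*L)*T = ((5 - 1*18)*(-10))*(-2) = ((5 - 18)*(-10))*(-2) = -13*(-10)*(-2) = 130*(-2) = -260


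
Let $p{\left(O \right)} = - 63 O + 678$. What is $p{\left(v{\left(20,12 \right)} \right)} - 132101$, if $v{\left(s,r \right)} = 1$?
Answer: $-131486$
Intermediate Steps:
$p{\left(O \right)} = 678 - 63 O$
$p{\left(v{\left(20,12 \right)} \right)} - 132101 = \left(678 - 63\right) - 132101 = 615 - 132101 = -131486$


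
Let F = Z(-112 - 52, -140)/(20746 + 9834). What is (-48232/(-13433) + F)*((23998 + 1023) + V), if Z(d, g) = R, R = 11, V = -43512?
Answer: -2479613384963/37343740 ≈ -66400.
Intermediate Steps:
Z(d, g) = 11
F = 1/2780 (F = 11/(20746 + 9834) = 11/30580 = 11*(1/30580) = 1/2780 ≈ 0.00035971)
(-48232/(-13433) + F)*((23998 + 1023) + V) = (-48232/(-13433) + 1/2780)*((23998 + 1023) - 43512) = (-48232*(-1/13433) + 1/2780)*(25021 - 43512) = (48232/13433 + 1/2780)*(-18491) = (134098393/37343740)*(-18491) = -2479613384963/37343740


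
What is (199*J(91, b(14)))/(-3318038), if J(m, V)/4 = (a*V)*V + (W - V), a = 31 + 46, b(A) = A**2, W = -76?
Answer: -1177188480/1659019 ≈ -709.57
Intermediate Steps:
a = 77
J(m, V) = -304 - 4*V + 308*V**2 (J(m, V) = 4*((77*V)*V + (-76 - V)) = 4*(77*V**2 + (-76 - V)) = 4*(-76 - V + 77*V**2) = -304 - 4*V + 308*V**2)
(199*J(91, b(14)))/(-3318038) = (199*(-304 - 4*14**2 + 308*(14**2)**2))/(-3318038) = (199*(-304 - 4*196 + 308*196**2))*(-1/3318038) = (199*(-304 - 784 + 308*38416))*(-1/3318038) = (199*(-304 - 784 + 11832128))*(-1/3318038) = (199*11831040)*(-1/3318038) = 2354376960*(-1/3318038) = -1177188480/1659019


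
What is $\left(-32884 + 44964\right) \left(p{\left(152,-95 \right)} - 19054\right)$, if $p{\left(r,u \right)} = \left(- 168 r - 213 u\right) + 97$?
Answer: $-293036640$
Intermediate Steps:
$p{\left(r,u \right)} = 97 - 213 u - 168 r$ ($p{\left(r,u \right)} = \left(- 213 u - 168 r\right) + 97 = 97 - 213 u - 168 r$)
$\left(-32884 + 44964\right) \left(p{\left(152,-95 \right)} - 19054\right) = \left(-32884 + 44964\right) \left(\left(97 - -20235 - 25536\right) - 19054\right) = 12080 \left(\left(97 + 20235 - 25536\right) - 19054\right) = 12080 \left(-5204 - 19054\right) = 12080 \left(-24258\right) = -293036640$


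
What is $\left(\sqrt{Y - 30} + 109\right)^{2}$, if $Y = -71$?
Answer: $\left(109 + i \sqrt{101}\right)^{2} \approx 11780.0 + 2190.9 i$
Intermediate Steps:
$\left(\sqrt{Y - 30} + 109\right)^{2} = \left(\sqrt{-71 - 30} + 109\right)^{2} = \left(\sqrt{-101} + 109\right)^{2} = \left(i \sqrt{101} + 109\right)^{2} = \left(109 + i \sqrt{101}\right)^{2}$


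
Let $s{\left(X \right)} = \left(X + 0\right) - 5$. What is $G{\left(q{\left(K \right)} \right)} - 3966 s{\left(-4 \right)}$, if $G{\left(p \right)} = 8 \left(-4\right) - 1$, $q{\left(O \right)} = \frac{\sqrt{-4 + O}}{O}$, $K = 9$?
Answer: $35661$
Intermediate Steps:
$q{\left(O \right)} = \frac{\sqrt{-4 + O}}{O}$
$s{\left(X \right)} = -5 + X$ ($s{\left(X \right)} = X - 5 = -5 + X$)
$G{\left(p \right)} = -33$ ($G{\left(p \right)} = -32 - 1 = -33$)
$G{\left(q{\left(K \right)} \right)} - 3966 s{\left(-4 \right)} = -33 - 3966 \left(-5 - 4\right) = -33 - 3966 \left(-9\right) = -33 - -35694 = -33 + 35694 = 35661$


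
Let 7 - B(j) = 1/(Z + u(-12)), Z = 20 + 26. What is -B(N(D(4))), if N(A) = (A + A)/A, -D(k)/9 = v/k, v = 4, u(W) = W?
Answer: -237/34 ≈ -6.9706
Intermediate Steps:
Z = 46
D(k) = -36/k
N(A) = 2 (N(A) = (2*A)/A = 2)
B(j) = 237/34 (B(j) = 7 - 1/(46 - 12) = 7 - 1/34 = 237/34)
-B(N(D(4))) = -1*237/34 = -237/34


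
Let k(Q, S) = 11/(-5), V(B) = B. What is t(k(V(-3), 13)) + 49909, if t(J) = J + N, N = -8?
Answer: 249494/5 ≈ 49899.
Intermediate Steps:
k(Q, S) = -11/5 (k(Q, S) = 11*(-1/5) = -11/5)
t(J) = -8 + J (t(J) = J - 8 = -8 + J)
t(k(V(-3), 13)) + 49909 = (-8 - 11/5) + 49909 = -51/5 + 49909 = 249494/5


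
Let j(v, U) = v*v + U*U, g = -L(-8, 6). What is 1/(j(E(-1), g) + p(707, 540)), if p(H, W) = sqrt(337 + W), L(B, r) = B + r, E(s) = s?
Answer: -5/852 + sqrt(877)/852 ≈ 0.028890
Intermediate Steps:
g = 2 (g = -(-8 + 6) = -1*(-2) = 2)
j(v, U) = U**2 + v**2 (j(v, U) = v**2 + U**2 = U**2 + v**2)
1/(j(E(-1), g) + p(707, 540)) = 1/((2**2 + (-1)**2) + sqrt(337 + 540)) = 1/((4 + 1) + sqrt(877)) = 1/(5 + sqrt(877))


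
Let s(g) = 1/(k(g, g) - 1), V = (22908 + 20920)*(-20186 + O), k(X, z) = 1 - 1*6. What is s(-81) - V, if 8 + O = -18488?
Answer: 10172128175/6 ≈ 1.6954e+9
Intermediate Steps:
k(X, z) = -5 (k(X, z) = 1 - 6 = -5)
O = -18496 (O = -8 - 18488 = -18496)
V = -1695354696 (V = (22908 + 20920)*(-20186 - 18496) = 43828*(-38682) = -1695354696)
s(g) = -⅙ (s(g) = 1/(-5 - 1) = 1/(-6) = -⅙)
s(-81) - V = -⅙ - 1*(-1695354696) = -⅙ + 1695354696 = 10172128175/6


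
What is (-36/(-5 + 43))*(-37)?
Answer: 666/19 ≈ 35.053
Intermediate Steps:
(-36/(-5 + 43))*(-37) = (-36/38)*(-37) = ((1/38)*(-36))*(-37) = -18/19*(-37) = 666/19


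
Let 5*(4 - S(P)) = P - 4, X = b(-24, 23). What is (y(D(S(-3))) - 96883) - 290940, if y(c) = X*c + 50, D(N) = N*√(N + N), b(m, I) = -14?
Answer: -387773 - 1134*√30/25 ≈ -3.8802e+5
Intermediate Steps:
X = -14
S(P) = 24/5 - P/5 (S(P) = 4 - (P - 4)/5 = 4 - (-4 + P)/5 = 4 + (⅘ - P/5) = 24/5 - P/5)
D(N) = √2*N^(3/2) (D(N) = N*√(2*N) = N*(√2*√N) = √2*N^(3/2))
y(c) = 50 - 14*c (y(c) = -14*c + 50 = 50 - 14*c)
(y(D(S(-3))) - 96883) - 290940 = ((50 - 14*√2*(24/5 - ⅕*(-3))^(3/2)) - 96883) - 290940 = ((50 - 14*√2*(24/5 + ⅗)^(3/2)) - 96883) - 290940 = ((50 - 14*√2*(27/5)^(3/2)) - 96883) - 290940 = ((50 - 14*√2*81*√15/25) - 96883) - 290940 = ((50 - 1134*√30/25) - 96883) - 290940 = (-96833 - 1134*√30/25) - 290940 = -387773 - 1134*√30/25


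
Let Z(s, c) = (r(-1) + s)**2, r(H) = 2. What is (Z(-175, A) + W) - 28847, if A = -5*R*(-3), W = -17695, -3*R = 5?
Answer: -16613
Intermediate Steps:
R = -5/3 (R = -1/3*5 = -5/3 ≈ -1.6667)
A = -25 (A = -5*(-5/3)*(-3) = (25/3)*(-3) = -25)
Z(s, c) = (2 + s)**2
(Z(-175, A) + W) - 28847 = ((2 - 175)**2 - 17695) - 28847 = ((-173)**2 - 17695) - 28847 = (29929 - 17695) - 28847 = 12234 - 28847 = -16613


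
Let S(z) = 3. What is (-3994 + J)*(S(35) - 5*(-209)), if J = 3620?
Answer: -391952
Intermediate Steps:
(-3994 + J)*(S(35) - 5*(-209)) = (-3994 + 3620)*(3 - 5*(-209)) = -374*(3 + 1045) = -374*1048 = -391952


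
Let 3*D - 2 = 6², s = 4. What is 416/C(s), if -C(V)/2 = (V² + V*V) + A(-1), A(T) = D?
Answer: -312/67 ≈ -4.6567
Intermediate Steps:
D = 38/3 (D = ⅔ + (⅓)*6² = ⅔ + (⅓)*36 = ⅔ + 12 = 38/3 ≈ 12.667)
A(T) = 38/3
C(V) = -76/3 - 4*V² (C(V) = -2*((V² + V*V) + 38/3) = -2*((V² + V²) + 38/3) = -2*(2*V² + 38/3) = -2*(38/3 + 2*V²) = -76/3 - 4*V²)
416/C(s) = 416/(-76/3 - 4*4²) = 416/(-76/3 - 4*16) = 416/(-76/3 - 64) = 416/(-268/3) = 416*(-3/268) = -312/67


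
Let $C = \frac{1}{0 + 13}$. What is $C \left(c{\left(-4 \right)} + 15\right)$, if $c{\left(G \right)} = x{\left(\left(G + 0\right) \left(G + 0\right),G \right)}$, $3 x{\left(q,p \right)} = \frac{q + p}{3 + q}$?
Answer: $\frac{289}{247} \approx 1.17$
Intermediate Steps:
$x{\left(q,p \right)} = \frac{p + q}{3 \left(3 + q\right)}$ ($x{\left(q,p \right)} = \frac{\left(q + p\right) \frac{1}{3 + q}}{3} = \frac{\left(p + q\right) \frac{1}{3 + q}}{3} = \frac{\frac{1}{3 + q} \left(p + q\right)}{3} = \frac{p + q}{3 \left(3 + q\right)}$)
$c{\left(G \right)} = \frac{G + G^{2}}{3 \left(3 + G^{2}\right)}$ ($c{\left(G \right)} = \frac{G + \left(G + 0\right) \left(G + 0\right)}{3 \left(3 + \left(G + 0\right) \left(G + 0\right)\right)} = \frac{G + G G}{3 \left(3 + G G\right)} = \frac{G + G^{2}}{3 \left(3 + G^{2}\right)}$)
$C = \frac{1}{13} \approx 0.076923$
$C \left(c{\left(-4 \right)} + 15\right) = \frac{\frac{1}{3} \left(-4\right) \frac{1}{3 + \left(-4\right)^{2}} \left(1 - 4\right) + 15}{13} = \frac{\frac{1}{3} \left(-4\right) \frac{1}{3 + 16} \left(-3\right) + 15}{13} = \frac{\frac{1}{3} \left(-4\right) \frac{1}{19} \left(-3\right) + 15}{13} = \frac{\frac{4}{19} + 15}{13} = \frac{1}{13} \cdot \frac{289}{19} = \frac{289}{247}$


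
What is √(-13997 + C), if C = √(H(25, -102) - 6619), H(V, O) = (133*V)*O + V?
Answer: √(-13997 + 588*I) ≈ 2.4845 + 118.33*I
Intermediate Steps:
H(V, O) = V + 133*O*V (H(V, O) = 133*O*V + V = V + 133*O*V)
C = 588*I (C = √(25*(1 + 133*(-102)) - 6619) = √(25*(1 - 13566) - 6619) = √(25*(-13565) - 6619) = √(-339125 - 6619) = √(-345744) = 588*I ≈ 588.0*I)
√(-13997 + C) = √(-13997 + 588*I)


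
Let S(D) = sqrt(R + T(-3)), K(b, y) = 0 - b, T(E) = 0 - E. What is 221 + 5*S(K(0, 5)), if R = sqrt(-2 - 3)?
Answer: 221 + 5*sqrt(3 + I*sqrt(5)) ≈ 230.18 + 3.0448*I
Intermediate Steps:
T(E) = -E
R = I*sqrt(5) (R = sqrt(-5) = I*sqrt(5) ≈ 2.2361*I)
K(b, y) = -b
S(D) = sqrt(3 + I*sqrt(5)) (S(D) = sqrt(I*sqrt(5) - 1*(-3)) = sqrt(I*sqrt(5) + 3) = sqrt(3 + I*sqrt(5)))
221 + 5*S(K(0, 5)) = 221 + 5*sqrt(3 + I*sqrt(5))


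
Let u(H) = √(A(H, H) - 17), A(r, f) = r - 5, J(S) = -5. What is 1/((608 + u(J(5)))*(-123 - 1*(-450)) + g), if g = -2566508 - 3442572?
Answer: -5810264/33759170636779 - 981*I*√3/33759170636779 ≈ -1.7211e-7 - 5.0331e-11*I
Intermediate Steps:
A(r, f) = -5 + r
u(H) = √(-22 + H) (u(H) = √((-5 + H) - 17) = √(-22 + H))
g = -6009080
1/((608 + u(J(5)))*(-123 - 1*(-450)) + g) = 1/((608 + √(-22 - 5))*(-123 - 1*(-450)) - 6009080) = 1/((608 + √(-27))*(-123 + 450) - 6009080) = 1/((608 + 3*I*√3)*327 - 6009080) = 1/((198816 + 981*I*√3) - 6009080) = 1/(-5810264 + 981*I*√3)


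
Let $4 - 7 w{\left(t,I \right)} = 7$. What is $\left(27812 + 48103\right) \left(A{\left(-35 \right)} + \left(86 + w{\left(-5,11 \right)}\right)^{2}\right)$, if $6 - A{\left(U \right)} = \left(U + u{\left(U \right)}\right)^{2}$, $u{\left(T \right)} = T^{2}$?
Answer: $- \frac{748628235225}{7} \approx -1.0695 \cdot 10^{11}$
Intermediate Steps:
$w{\left(t,I \right)} = - \frac{3}{7}$ ($w{\left(t,I \right)} = \frac{4}{7} - 1 = - \frac{3}{7}$)
$A{\left(U \right)} = 6 - \left(U + U^{2}\right)^{2}$
$\left(27812 + 48103\right) \left(A{\left(-35 \right)} + \left(86 + w{\left(-5,11 \right)}\right)^{2}\right) = \left(27812 + 48103\right) \left(\left(6 - \left(-35\right)^{2} \left(1 - 35\right)^{2}\right) + \left(86 - \frac{3}{7}\right)^{2}\right) = 75915 \left(\left(6 - 1225 \left(-34\right)^{2}\right) + \left(\frac{599}{7}\right)^{2}\right) = 75915 \left(\left(6 - 1225 \cdot 1156\right) + \frac{358801}{49}\right) = 75915 \left(\left(6 - 1416100\right) + \frac{358801}{49}\right) = 75915 \left(-1416094 + \frac{358801}{49}\right) = 75915 \left(- \frac{69029805}{49}\right) = - \frac{748628235225}{7}$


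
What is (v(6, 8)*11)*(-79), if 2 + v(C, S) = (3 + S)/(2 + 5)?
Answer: 2607/7 ≈ 372.43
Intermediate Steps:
v(C, S) = -11/7 + S/7 (v(C, S) = -2 + (3 + S)/(2 + 5) = -2 + (3 + S)/7 = -2 + (3 + S)*(⅐) = -2 + (3/7 + S/7) = -11/7 + S/7)
(v(6, 8)*11)*(-79) = ((-11/7 + (⅐)*8)*11)*(-79) = ((-11/7 + 8/7)*11)*(-79) = -3/7*11*(-79) = -33/7*(-79) = 2607/7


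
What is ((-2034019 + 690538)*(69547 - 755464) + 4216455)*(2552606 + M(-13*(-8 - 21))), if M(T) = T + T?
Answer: 2352974026969667520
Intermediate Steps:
M(T) = 2*T
((-2034019 + 690538)*(69547 - 755464) + 4216455)*(2552606 + M(-13*(-8 - 21))) = ((-2034019 + 690538)*(69547 - 755464) + 4216455)*(2552606 + 2*(-13*(-8 - 21))) = (-1343481*(-685917) + 4216455)*(2552606 + 2*(-13*(-29))) = (921516457077 + 4216455)*(2552606 + 2*377) = 921520673532*(2552606 + 754) = 921520673532*2553360 = 2352974026969667520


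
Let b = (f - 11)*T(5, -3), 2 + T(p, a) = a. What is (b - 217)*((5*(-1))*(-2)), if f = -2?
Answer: -1520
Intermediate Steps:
T(p, a) = -2 + a
b = 65 (b = (-2 - 11)*(-2 - 3) = -13*(-5) = 65)
(b - 217)*((5*(-1))*(-2)) = (65 - 217)*((5*(-1))*(-2)) = -(-760)*(-2) = -152*10 = -1520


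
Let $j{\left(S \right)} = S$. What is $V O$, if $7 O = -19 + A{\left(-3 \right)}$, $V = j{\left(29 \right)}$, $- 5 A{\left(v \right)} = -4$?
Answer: $- \frac{377}{5} \approx -75.4$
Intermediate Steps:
$A{\left(v \right)} = \frac{4}{5}$ ($A{\left(v \right)} = \left(- \frac{1}{5}\right) \left(-4\right) = \frac{4}{5}$)
$V = 29$
$O = - \frac{13}{5}$ ($O = \frac{-19 + \frac{4}{5}}{7} = \frac{1}{7} \left(- \frac{91}{5}\right) = - \frac{13}{5} \approx -2.6$)
$V O = 29 \left(- \frac{13}{5}\right) = - \frac{377}{5}$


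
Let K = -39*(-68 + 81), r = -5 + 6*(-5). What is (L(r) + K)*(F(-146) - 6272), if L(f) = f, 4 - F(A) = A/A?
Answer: 3397798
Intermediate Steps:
F(A) = 3 (F(A) = 4 - A/A = 4 - 1*1 = 4 - 1 = 3)
r = -35 (r = -5 - 30 = -35)
K = -507 (K = -39*13 = -507)
(L(r) + K)*(F(-146) - 6272) = (-35 - 507)*(3 - 6272) = -542*(-6269) = 3397798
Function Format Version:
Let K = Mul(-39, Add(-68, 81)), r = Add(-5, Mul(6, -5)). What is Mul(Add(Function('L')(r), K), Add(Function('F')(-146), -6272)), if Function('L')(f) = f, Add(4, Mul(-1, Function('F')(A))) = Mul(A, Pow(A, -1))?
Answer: 3397798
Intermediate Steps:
Function('F')(A) = 3 (Function('F')(A) = Add(4, Mul(-1, Mul(A, Pow(A, -1)))) = Add(4, Mul(-1, 1)) = Add(4, -1) = 3)
r = -35 (r = Add(-5, -30) = -35)
K = -507 (K = Mul(-39, 13) = -507)
Mul(Add(Function('L')(r), K), Add(Function('F')(-146), -6272)) = Mul(Add(-35, -507), Add(3, -6272)) = Mul(-542, -6269) = 3397798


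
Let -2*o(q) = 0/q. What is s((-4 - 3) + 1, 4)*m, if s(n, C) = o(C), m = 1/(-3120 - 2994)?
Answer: 0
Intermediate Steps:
m = -1/6114 (m = 1/(-6114) = -1/6114 ≈ -0.00016356)
o(q) = 0 (o(q) = -0/q = -½*0 = 0)
s(n, C) = 0
s((-4 - 3) + 1, 4)*m = 0*(-1/6114) = 0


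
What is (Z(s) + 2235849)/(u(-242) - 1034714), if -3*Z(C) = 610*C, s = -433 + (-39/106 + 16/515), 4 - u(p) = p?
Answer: -9514876618/4235370609 ≈ -2.2465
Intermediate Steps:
u(p) = 4 - p
s = -23655859/54590 (s = -433 + (-39*1/106 + 16*(1/515)) = -433 + (-39/106 + 16/515) = -433 - 18389/54590 = -23655859/54590 ≈ -433.34)
Z(C) = -610*C/3
(Z(s) + 2235849)/(u(-242) - 1034714) = (-610/3*(-23655859/54590) + 2235849)/((4 - 1*(-242)) - 1034714) = (1443007399/16377 + 2235849)/((4 + 242) - 1034714) = 38059506472/(16377*(246 - 1034714)) = (38059506472/16377)/(-1034468) = (38059506472/16377)*(-1/1034468) = -9514876618/4235370609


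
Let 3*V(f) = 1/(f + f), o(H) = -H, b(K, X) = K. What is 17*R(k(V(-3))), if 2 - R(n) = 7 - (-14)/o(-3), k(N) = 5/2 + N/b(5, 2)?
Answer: -493/3 ≈ -164.33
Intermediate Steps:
V(f) = 1/(6*f) (V(f) = 1/(3*(f + f)) = 1/(3*((2*f))) = (1/(2*f))/3 = 1/(6*f))
k(N) = 5/2 + N/5
R(n) = -29/3 (R(n) = 2 - (7 - (-14)/((-1*(-3)))) = 2 - (7 - (-14)/3) = 2 - (7 - 1*(-14/3)) = 2 - (7 + 14/3) = 2 - 1*35/3 = 2 - 35/3 = -29/3)
17*R(k(V(-3))) = 17*(-29/3) = -493/3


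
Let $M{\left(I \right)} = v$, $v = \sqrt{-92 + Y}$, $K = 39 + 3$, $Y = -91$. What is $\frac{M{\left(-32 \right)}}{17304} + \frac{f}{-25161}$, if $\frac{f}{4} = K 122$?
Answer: $- \frac{6832}{8387} + \frac{i \sqrt{183}}{17304} \approx -0.81459 + 0.00078177 i$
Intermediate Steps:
$K = 42$
$v = i \sqrt{183}$ ($v = \sqrt{-92 - 91} = \sqrt{-183} = i \sqrt{183} \approx 13.528 i$)
$M{\left(I \right)} = i \sqrt{183}$
$f = 20496$ ($f = 4 \cdot 42 \cdot 122 = 4 \cdot 5124 = 20496$)
$\frac{M{\left(-32 \right)}}{17304} + \frac{f}{-25161} = \frac{i \sqrt{183}}{17304} + \frac{20496}{-25161} = i \sqrt{183} \cdot \frac{1}{17304} + 20496 \left(- \frac{1}{25161}\right) = \frac{i \sqrt{183}}{17304} - \frac{6832}{8387} = - \frac{6832}{8387} + \frac{i \sqrt{183}}{17304}$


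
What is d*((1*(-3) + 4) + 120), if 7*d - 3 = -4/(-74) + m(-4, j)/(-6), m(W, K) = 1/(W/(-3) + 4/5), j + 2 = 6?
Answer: 852687/16576 ≈ 51.441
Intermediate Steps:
j = 4 (j = -2 + 6 = 4)
m(W, K) = 1/(4/5 - W/3) (m(W, K) = 1/(W*(-1/3) + 4*(1/5)) = 1/(-W/3 + 4/5) = 1/(4/5 - W/3))
d = 7047/16576 (d = 3/7 + (-4/(-74) - 15/(-12 + 5*(-4))/(-6))/7 = 3/7 + (-4*(-1/74) - 15/(-12 - 20)*(-1/6))/7 = 3/7 + (2/37 - 15/(-32)*(-1/6))/7 = 3/7 + (2/37 - 15*(-1/32)*(-1/6))/7 = 3/7 + (2/37 + (15/32)*(-1/6))/7 = 3/7 + (2/37 - 5/64)/7 = 3/7 + (1/7)*(-57/2368) = 3/7 - 57/16576 = 7047/16576 ≈ 0.42513)
d*((1*(-3) + 4) + 120) = 7047*((1*(-3) + 4) + 120)/16576 = 7047*((-3 + 4) + 120)/16576 = 7047*(1 + 120)/16576 = (7047/16576)*121 = 852687/16576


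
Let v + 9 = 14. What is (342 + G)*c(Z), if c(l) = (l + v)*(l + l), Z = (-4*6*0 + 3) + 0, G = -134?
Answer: 9984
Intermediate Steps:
v = 5 (v = -9 + 14 = 5)
Z = 3 (Z = (-24*0 + 3) + 0 = (0 + 3) + 0 = 3 + 0 = 3)
c(l) = 2*l*(5 + l) (c(l) = (l + 5)*(l + l) = (5 + l)*(2*l) = 2*l*(5 + l))
(342 + G)*c(Z) = (342 - 134)*(2*3*(5 + 3)) = 208*(2*3*8) = 208*48 = 9984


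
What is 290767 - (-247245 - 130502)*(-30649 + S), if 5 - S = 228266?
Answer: -97802185003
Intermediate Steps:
S = -228261 (S = 5 - 1*228266 = 5 - 228266 = -228261)
290767 - (-247245 - 130502)*(-30649 + S) = 290767 - (-247245 - 130502)*(-30649 - 228261) = 290767 - (-377747)*(-258910) = 290767 - 1*97802475770 = 290767 - 97802475770 = -97802185003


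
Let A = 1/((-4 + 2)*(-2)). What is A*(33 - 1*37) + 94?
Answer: 93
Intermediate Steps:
A = ¼ (A = 1/(-2*(-2)) = 1/4 = ¼ ≈ 0.25000)
A*(33 - 1*37) + 94 = (33 - 1*37)/4 + 94 = (33 - 37)/4 + 94 = (¼)*(-4) + 94 = -1 + 94 = 93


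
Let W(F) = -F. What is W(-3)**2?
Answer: 9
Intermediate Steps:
W(-3)**2 = (-1*(-3))**2 = 3**2 = 9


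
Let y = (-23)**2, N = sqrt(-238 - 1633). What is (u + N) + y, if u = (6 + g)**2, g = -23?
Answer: 818 + I*sqrt(1871) ≈ 818.0 + 43.255*I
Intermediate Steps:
N = I*sqrt(1871) (N = sqrt(-1871) = I*sqrt(1871) ≈ 43.255*I)
u = 289 (u = (6 - 23)**2 = (-17)**2 = 289)
y = 529
(u + N) + y = (289 + I*sqrt(1871)) + 529 = 818 + I*sqrt(1871)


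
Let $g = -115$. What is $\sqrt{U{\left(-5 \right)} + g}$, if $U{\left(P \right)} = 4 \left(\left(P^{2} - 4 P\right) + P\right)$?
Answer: $3 \sqrt{5} \approx 6.7082$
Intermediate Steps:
$U{\left(P \right)} = - 12 P + 4 P^{2}$ ($U{\left(P \right)} = 4 \left(P^{2} - 3 P\right) = - 12 P + 4 P^{2}$)
$\sqrt{U{\left(-5 \right)} + g} = \sqrt{4 \left(-5\right) \left(-3 - 5\right) - 115} = \sqrt{4 \left(-5\right) \left(-8\right) - 115} = \sqrt{160 - 115} = \sqrt{45} = 3 \sqrt{5}$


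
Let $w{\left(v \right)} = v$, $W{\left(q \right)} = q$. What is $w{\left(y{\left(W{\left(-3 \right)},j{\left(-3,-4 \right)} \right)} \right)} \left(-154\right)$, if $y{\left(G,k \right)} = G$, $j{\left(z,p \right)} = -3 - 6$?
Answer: $462$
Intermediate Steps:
$j{\left(z,p \right)} = -9$ ($j{\left(z,p \right)} = -3 - 6 = -9$)
$w{\left(y{\left(W{\left(-3 \right)},j{\left(-3,-4 \right)} \right)} \right)} \left(-154\right) = \left(-3\right) \left(-154\right) = 462$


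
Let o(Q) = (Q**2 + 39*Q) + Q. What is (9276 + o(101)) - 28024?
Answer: -4507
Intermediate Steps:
o(Q) = Q**2 + 40*Q
(9276 + o(101)) - 28024 = (9276 + 101*(40 + 101)) - 28024 = (9276 + 101*141) - 28024 = (9276 + 14241) - 28024 = 23517 - 28024 = -4507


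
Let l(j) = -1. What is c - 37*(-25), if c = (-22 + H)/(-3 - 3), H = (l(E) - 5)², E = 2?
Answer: 2768/3 ≈ 922.67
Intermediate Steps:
H = 36 (H = (-1 - 5)² = (-6)² = 36)
c = -7/3 (c = (-22 + 36)/(-3 - 3) = 14/(-6) = 14*(-⅙) = -7/3 ≈ -2.3333)
c - 37*(-25) = -7/3 - 37*(-25) = -7/3 + 925 = 2768/3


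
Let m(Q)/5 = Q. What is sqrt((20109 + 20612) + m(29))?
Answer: 7*sqrt(834) ≈ 202.15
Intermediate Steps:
m(Q) = 5*Q
sqrt((20109 + 20612) + m(29)) = sqrt((20109 + 20612) + 5*29) = sqrt(40721 + 145) = sqrt(40866) = 7*sqrt(834)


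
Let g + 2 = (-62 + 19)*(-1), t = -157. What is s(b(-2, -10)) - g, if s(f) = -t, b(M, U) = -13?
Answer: 116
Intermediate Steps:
s(f) = 157 (s(f) = -1*(-157) = 157)
g = 41 (g = -2 + (-62 + 19)*(-1) = -2 - 43*(-1) = -2 + 43 = 41)
s(b(-2, -10)) - g = 157 - 1*41 = 157 - 41 = 116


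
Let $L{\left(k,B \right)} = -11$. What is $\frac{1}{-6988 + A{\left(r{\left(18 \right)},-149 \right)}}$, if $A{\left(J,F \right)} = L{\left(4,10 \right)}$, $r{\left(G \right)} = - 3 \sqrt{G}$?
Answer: $- \frac{1}{6999} \approx -0.00014288$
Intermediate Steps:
$A{\left(J,F \right)} = -11$
$\frac{1}{-6988 + A{\left(r{\left(18 \right)},-149 \right)}} = \frac{1}{-6988 - 11} = \frac{1}{-6999} = - \frac{1}{6999}$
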